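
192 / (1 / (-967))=-185664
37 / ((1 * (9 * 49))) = 0.08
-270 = -270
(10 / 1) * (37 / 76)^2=6845 / 2888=2.37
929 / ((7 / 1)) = 929 / 7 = 132.71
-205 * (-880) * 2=360800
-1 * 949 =-949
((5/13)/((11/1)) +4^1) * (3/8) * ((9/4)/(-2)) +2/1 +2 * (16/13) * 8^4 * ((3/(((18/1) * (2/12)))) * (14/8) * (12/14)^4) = 29897933587/3139136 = 9524.26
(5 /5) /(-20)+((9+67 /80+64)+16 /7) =76.07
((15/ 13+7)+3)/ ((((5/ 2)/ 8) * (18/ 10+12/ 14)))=16240/ 1209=13.43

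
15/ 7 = 2.14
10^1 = 10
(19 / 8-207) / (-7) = 1637 / 56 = 29.23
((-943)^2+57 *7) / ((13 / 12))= 10675776 / 13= 821213.54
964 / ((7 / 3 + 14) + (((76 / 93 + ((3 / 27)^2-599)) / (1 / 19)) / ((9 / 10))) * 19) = -21785436 / 5421872543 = -0.00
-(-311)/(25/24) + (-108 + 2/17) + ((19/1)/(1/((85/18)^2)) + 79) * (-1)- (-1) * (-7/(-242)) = -5198145473/16661700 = -311.98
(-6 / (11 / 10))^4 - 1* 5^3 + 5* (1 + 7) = 11715515 / 14641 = 800.19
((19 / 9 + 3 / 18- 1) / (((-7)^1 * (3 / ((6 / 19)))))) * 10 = -230 / 1197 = -0.19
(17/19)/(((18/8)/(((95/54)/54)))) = 85/6561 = 0.01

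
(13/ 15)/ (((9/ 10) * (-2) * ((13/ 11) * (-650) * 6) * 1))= 11/ 105300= 0.00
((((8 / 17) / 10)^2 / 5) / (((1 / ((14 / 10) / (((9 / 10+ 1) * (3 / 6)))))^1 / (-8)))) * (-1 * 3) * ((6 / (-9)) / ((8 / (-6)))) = 5376 / 686375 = 0.01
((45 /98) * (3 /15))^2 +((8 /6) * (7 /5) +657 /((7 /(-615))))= -8315181773 /144060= -57720.27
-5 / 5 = -1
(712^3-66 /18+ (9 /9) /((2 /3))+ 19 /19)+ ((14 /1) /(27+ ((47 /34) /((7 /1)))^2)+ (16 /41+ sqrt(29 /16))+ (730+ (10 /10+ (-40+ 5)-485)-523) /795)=sqrt(29) /4+ 36038397249083952277 /99844808430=360944128.70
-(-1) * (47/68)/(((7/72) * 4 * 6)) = 0.30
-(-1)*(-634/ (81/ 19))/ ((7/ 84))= -48184/ 27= -1784.59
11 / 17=0.65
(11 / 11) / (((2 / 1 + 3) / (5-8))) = -0.60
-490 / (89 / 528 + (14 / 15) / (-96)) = -1940400 / 629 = -3084.90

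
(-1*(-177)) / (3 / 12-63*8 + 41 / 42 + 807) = 14868 / 25555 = 0.58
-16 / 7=-2.29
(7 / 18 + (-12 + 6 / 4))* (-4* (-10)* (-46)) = 167440 / 9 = 18604.44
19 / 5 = 3.80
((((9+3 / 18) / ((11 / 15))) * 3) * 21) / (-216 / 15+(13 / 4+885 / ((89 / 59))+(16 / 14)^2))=68685750 / 50312117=1.37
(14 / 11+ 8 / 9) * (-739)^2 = 116869894 / 99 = 1180503.98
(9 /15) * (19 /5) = 57 /25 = 2.28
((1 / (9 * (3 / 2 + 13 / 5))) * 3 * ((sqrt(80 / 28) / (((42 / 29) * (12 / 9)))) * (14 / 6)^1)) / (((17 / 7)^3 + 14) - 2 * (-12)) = 7105 * sqrt(35) / 13244886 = 0.00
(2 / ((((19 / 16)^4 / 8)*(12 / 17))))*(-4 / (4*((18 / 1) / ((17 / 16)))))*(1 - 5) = 9469952 / 3518667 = 2.69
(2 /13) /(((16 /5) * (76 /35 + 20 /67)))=11725 /602368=0.02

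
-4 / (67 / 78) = -312 / 67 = -4.66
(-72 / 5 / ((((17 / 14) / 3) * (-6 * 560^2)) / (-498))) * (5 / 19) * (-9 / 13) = 20169 / 11757200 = 0.00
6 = 6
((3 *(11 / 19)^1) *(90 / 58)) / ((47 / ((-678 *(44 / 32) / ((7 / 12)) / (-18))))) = 1845855 / 362558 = 5.09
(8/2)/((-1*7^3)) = -0.01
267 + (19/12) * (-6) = 515/2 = 257.50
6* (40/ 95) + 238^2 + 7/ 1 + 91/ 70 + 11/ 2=5382731/ 95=56660.33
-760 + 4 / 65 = -49396 / 65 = -759.94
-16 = -16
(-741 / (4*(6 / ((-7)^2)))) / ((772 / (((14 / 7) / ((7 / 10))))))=-8645 / 1544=-5.60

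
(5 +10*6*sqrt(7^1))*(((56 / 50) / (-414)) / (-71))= 14 / 73485 +56*sqrt(7) / 24495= 0.01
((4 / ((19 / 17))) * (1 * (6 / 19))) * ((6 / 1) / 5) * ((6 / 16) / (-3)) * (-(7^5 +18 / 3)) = 5144778 / 1805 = 2850.29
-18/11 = -1.64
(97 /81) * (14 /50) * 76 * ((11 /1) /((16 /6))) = 105.12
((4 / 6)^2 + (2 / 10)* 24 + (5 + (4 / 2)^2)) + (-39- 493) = -23299 / 45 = -517.76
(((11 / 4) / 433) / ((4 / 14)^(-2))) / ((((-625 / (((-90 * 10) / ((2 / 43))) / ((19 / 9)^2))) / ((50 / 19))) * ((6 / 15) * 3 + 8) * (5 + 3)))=1724085 / 13388521076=0.00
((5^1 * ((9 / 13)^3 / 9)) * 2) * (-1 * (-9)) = 7290 / 2197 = 3.32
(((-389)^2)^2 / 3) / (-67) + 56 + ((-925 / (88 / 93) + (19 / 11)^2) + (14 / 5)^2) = -554137119981347 / 4864200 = -113921532.83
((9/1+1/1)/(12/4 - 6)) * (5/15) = -1.11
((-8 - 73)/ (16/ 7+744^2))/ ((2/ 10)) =-2835/ 3874768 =-0.00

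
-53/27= -1.96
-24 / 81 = -0.30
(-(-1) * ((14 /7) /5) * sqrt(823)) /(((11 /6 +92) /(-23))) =-2.81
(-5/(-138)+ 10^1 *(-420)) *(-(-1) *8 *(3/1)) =-2318380/23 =-100799.13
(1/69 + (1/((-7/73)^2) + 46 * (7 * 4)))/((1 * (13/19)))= 89727082/43953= 2041.43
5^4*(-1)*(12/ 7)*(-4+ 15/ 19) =457500/ 133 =3439.85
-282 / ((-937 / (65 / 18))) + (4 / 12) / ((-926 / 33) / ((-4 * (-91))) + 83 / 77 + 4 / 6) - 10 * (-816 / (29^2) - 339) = 80521726478677 / 23675970765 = 3400.99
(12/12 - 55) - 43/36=-1987/36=-55.19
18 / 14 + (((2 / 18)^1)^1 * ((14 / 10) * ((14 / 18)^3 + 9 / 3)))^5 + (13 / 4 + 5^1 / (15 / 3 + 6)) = 18858040985243033906593 / 3744560961389534070708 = 5.04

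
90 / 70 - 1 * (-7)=58 / 7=8.29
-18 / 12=-3 / 2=-1.50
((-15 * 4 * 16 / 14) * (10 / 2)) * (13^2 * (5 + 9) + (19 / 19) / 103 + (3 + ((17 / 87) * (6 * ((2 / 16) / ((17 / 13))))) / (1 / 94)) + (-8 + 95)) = -17682162000 / 20909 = -845672.29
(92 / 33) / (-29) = -0.10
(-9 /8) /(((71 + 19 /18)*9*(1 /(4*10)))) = -90 /1297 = -0.07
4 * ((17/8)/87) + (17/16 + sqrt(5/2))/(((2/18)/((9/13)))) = 121567/18096 + 81 * sqrt(10)/26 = 16.57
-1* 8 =-8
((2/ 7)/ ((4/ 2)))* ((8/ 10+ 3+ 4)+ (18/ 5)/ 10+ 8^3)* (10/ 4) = 6502/ 35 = 185.77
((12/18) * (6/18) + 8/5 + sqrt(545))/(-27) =-sqrt(545)/27 -82/1215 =-0.93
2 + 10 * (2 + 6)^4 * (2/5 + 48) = 1982466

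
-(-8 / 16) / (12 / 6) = 1 / 4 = 0.25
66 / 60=11 / 10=1.10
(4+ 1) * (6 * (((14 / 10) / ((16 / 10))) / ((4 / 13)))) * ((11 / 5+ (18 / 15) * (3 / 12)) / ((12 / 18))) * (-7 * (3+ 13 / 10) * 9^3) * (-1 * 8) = 898561755 / 16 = 56160109.69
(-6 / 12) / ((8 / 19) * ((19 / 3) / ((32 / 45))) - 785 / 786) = -786 / 4325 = -0.18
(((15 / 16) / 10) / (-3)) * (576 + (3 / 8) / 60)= -92161 / 5120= -18.00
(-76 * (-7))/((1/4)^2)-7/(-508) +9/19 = 82162529/9652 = 8512.49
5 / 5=1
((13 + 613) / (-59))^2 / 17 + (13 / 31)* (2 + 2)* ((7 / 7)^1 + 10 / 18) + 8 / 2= 218455792 / 16510383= 13.23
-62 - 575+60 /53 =-33701 /53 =-635.87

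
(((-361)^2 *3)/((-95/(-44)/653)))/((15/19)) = 3744382972/25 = 149775318.88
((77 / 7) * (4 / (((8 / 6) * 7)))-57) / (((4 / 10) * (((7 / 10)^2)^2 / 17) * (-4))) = 38887500 / 16807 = 2313.77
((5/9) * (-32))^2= 25600/81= 316.05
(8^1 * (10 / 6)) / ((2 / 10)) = 200 / 3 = 66.67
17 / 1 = 17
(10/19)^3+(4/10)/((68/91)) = 794169/1166030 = 0.68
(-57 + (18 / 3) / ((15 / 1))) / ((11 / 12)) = -3396 / 55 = -61.75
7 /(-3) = -2.33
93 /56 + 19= 1157 /56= 20.66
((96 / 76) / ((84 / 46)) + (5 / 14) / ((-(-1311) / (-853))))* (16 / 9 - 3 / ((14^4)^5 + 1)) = 11286512983849218591315367355 / 13820824440681095230585472322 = 0.82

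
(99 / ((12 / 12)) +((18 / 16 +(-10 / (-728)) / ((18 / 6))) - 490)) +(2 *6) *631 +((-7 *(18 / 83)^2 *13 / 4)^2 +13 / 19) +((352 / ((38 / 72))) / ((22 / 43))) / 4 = 14789383173396385 / 1969330488216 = 7509.85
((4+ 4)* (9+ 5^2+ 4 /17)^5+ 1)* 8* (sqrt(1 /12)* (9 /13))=601532124.56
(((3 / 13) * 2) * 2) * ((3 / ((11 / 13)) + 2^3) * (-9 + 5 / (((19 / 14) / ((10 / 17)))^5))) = -47811608436414588 / 502746029191549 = -95.10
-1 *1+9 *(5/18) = 3/2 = 1.50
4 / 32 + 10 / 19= 99 / 152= 0.65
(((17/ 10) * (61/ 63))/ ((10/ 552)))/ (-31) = -47702/ 16275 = -2.93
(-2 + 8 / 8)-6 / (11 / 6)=-47 / 11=-4.27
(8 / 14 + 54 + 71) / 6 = 293 / 14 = 20.93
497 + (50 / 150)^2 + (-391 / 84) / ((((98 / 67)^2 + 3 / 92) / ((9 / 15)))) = 140103384457 / 282566025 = 495.83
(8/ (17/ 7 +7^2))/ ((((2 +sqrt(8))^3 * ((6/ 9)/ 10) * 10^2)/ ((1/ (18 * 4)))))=0.00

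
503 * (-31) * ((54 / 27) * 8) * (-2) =498976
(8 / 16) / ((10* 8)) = 1 / 160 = 0.01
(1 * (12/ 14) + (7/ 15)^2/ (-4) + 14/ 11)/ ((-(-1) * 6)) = 0.35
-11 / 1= -11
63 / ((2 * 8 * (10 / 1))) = 63 / 160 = 0.39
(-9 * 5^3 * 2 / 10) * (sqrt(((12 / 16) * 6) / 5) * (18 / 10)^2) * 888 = -614132.03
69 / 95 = 0.73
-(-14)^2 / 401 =-0.49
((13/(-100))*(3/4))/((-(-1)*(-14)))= 39/5600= 0.01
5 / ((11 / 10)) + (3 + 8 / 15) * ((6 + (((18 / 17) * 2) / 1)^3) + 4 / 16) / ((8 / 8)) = 195147767 / 3242580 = 60.18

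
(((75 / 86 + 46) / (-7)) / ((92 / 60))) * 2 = -60465 / 6923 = -8.73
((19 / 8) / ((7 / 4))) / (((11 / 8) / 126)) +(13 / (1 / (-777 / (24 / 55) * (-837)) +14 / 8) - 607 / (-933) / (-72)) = 8127423497284997 / 61672697357832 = 131.78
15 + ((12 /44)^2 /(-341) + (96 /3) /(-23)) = 13.61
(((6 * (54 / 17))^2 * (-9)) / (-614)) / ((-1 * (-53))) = 0.10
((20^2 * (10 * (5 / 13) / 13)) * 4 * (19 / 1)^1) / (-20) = -76000 / 169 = -449.70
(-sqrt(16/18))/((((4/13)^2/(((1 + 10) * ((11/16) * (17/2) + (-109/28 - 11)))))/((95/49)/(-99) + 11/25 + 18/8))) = 443762618897 * sqrt(2)/237081600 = 2647.08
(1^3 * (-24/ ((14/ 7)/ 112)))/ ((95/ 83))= -111552/ 95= -1174.23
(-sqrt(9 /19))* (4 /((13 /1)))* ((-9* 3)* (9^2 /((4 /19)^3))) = 2368521* sqrt(19) /208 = 49635.31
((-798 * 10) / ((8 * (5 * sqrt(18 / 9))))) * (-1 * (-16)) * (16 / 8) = -3192 * sqrt(2) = -4514.17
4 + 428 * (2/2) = 432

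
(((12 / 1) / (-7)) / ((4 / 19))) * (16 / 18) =-152 / 21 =-7.24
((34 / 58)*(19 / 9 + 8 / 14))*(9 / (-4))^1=-2873 / 812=-3.54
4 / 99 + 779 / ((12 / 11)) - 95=245173 / 396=619.12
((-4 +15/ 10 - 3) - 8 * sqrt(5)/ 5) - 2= -11.08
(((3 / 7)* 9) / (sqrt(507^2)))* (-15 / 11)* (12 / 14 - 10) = 0.09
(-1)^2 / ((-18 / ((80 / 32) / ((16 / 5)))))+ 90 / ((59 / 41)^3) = 3567730165 / 118298304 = 30.16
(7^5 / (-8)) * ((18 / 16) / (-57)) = 50421 / 1216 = 41.46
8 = 8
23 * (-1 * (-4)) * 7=644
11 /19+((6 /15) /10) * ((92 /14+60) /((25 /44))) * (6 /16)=194216 /83125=2.34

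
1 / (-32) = -1 / 32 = -0.03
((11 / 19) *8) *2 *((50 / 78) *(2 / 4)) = 2200 / 741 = 2.97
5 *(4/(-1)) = -20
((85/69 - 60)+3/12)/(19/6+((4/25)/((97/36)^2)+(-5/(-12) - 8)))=3799118975/285308491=13.32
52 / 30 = 26 / 15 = 1.73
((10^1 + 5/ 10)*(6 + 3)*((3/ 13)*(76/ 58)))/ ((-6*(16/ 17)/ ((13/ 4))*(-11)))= 61047/ 40832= 1.50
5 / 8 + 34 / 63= 587 / 504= 1.16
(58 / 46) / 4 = 29 / 92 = 0.32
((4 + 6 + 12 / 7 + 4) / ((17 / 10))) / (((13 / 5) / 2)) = 7.11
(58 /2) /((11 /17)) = 493 /11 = 44.82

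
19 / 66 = 0.29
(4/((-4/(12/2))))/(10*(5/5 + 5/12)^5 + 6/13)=-9704448/93037201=-0.10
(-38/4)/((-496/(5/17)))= 95/16864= 0.01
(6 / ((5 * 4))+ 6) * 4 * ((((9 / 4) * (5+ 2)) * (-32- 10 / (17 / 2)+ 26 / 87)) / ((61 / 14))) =-450325386 / 150365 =-2994.88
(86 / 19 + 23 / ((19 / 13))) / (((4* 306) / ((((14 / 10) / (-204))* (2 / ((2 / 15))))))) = -2695 / 1581408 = -0.00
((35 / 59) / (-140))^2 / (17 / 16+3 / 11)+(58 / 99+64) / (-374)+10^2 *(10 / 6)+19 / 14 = 35587788492617 / 212019947370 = 167.85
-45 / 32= -1.41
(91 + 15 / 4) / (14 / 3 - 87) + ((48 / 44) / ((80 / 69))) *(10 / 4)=26115 / 21736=1.20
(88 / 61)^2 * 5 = 38720 / 3721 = 10.41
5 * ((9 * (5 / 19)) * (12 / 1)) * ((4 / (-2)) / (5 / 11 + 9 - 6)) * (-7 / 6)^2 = -40425 / 361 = -111.98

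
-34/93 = -0.37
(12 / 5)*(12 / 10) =72 / 25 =2.88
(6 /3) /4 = 1 /2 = 0.50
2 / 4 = 1 / 2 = 0.50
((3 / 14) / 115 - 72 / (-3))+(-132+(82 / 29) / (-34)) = -85787371 / 793730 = -108.08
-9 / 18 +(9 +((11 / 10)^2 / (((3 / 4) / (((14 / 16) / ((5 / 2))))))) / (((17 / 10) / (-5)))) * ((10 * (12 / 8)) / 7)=1812 / 119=15.23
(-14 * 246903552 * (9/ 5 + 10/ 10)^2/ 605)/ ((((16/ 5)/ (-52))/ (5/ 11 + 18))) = 446982832977408/ 33275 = 13432992726.59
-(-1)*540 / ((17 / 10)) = 5400 / 17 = 317.65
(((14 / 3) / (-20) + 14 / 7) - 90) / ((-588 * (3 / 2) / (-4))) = -2647 / 6615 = -0.40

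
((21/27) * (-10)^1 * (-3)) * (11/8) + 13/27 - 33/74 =128347/3996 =32.12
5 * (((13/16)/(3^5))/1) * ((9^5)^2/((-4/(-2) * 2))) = 932678955/64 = 14573108.67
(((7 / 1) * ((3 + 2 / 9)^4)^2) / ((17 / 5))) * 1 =23925.61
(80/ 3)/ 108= 20/ 81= 0.25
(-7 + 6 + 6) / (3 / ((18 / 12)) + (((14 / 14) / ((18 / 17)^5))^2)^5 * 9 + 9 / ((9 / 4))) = 64473722508994897426019642708781535108281120479128831169396736 / 84028495157223240587373725726822440096380181941991967615271533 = 0.77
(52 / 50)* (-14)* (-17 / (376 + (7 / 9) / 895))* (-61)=-608100948 / 15143435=-40.16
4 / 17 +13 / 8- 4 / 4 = 117 / 136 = 0.86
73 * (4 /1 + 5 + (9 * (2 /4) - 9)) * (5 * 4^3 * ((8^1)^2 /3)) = 2242560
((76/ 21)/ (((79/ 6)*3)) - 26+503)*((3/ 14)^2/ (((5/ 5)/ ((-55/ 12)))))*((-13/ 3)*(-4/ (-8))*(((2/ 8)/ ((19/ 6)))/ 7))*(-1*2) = -565918925/ 115324832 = -4.91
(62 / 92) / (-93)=-1 / 138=-0.01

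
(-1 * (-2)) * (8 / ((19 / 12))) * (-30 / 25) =-1152 / 95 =-12.13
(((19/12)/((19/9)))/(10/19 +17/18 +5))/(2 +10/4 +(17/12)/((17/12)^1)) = 513/24343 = 0.02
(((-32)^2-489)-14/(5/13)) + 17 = 2578/5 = 515.60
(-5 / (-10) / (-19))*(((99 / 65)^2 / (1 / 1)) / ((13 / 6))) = -0.03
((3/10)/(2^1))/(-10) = -3/200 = -0.02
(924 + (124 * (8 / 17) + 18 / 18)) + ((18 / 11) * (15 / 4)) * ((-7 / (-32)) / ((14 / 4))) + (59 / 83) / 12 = 1465871335 / 1490016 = 983.80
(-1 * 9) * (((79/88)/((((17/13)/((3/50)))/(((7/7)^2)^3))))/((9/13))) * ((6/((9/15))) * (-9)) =360477/7480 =48.19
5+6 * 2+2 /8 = 69 /4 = 17.25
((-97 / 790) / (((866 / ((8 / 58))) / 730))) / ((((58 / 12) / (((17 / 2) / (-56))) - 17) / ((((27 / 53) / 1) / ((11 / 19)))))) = 370520406 / 1440639332759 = 0.00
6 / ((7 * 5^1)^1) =0.17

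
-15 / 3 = -5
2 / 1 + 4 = 6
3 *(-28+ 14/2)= -63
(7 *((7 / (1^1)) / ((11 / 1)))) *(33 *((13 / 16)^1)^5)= 54580071 / 1048576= 52.05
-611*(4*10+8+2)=-30550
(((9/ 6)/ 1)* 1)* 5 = 15/ 2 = 7.50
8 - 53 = -45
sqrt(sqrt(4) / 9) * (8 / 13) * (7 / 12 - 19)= -34 * sqrt(2) / 9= -5.34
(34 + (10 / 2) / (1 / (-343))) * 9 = -15129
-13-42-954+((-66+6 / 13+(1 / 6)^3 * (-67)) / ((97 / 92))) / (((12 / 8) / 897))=-100456258 / 2619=-38356.72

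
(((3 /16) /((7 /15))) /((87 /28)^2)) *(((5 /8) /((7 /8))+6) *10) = 2350 /841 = 2.79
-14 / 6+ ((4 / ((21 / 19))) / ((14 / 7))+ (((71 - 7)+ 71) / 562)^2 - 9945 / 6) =-1657.97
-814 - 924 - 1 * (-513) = -1225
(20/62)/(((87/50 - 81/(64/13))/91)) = -208000/104253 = -2.00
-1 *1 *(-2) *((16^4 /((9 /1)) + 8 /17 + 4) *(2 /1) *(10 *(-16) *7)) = -4994286080 /153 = -32642392.68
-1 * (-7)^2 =-49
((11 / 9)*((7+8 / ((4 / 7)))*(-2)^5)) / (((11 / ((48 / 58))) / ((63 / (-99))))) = 12544 / 319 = 39.32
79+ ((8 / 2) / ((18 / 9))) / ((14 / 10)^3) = 27347 / 343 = 79.73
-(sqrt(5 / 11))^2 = -5 / 11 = -0.45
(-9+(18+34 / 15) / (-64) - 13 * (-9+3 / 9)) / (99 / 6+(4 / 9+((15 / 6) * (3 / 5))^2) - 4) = 18603 / 2735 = 6.80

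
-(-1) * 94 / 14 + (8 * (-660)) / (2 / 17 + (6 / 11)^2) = -5427613 / 427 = -12711.04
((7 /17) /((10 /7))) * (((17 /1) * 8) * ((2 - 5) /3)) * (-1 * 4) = 784 /5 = 156.80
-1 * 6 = -6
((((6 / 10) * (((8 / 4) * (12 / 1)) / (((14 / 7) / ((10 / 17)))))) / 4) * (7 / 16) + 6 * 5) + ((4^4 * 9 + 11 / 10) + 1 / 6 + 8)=4781209 / 2040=2343.73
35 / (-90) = -7 / 18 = -0.39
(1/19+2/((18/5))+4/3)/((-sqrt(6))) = -166 * sqrt(6)/513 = -0.79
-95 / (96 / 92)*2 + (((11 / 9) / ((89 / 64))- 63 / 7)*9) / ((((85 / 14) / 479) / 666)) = -69729557857 / 18156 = -3840579.30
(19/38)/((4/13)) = 13/8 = 1.62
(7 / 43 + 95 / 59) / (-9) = -4498 / 22833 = -0.20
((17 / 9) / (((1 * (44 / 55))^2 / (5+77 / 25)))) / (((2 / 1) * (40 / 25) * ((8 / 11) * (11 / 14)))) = 13.04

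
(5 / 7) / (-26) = -5 / 182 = -0.03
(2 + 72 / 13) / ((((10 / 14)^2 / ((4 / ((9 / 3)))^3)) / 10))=614656 / 1755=350.23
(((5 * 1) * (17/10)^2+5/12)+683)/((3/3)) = 10468/15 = 697.87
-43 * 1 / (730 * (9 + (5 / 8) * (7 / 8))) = -1376 / 223015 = -0.01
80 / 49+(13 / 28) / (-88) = 28069 / 17248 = 1.63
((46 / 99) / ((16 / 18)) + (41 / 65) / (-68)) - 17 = -200394 / 12155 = -16.49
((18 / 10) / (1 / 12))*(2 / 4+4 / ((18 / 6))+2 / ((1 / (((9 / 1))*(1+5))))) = 11862 / 5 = 2372.40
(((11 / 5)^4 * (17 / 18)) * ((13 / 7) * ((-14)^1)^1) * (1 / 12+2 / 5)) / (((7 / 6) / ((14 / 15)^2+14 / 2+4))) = -250631065399 / 88593750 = -2828.99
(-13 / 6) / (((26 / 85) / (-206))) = 8755 / 6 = 1459.17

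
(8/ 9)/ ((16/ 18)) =1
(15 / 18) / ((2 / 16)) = 20 / 3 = 6.67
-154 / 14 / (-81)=11 / 81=0.14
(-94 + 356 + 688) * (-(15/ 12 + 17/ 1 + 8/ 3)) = -119225/ 6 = -19870.83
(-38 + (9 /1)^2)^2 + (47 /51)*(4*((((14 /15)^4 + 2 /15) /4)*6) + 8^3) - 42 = 1965474979 /860625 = 2283.78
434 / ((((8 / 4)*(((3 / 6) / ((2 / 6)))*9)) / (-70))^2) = 2126600 / 729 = 2917.15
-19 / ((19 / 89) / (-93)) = 8277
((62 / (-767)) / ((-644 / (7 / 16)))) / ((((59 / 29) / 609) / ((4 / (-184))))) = -547491 / 1532085568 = -0.00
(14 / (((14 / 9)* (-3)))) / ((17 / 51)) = -9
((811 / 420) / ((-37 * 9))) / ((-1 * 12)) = 811 / 1678320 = 0.00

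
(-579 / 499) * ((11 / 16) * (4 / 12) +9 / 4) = -22967 / 7984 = -2.88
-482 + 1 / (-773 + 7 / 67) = -24959955 / 51784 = -482.00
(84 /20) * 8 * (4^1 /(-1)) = -134.40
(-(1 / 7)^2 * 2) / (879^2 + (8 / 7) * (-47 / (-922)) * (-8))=-922 / 17453177021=-0.00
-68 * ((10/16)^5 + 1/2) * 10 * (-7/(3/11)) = 42562135/4096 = 10391.15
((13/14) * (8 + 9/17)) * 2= 1885/119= 15.84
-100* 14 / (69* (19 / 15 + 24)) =-7000 / 8717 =-0.80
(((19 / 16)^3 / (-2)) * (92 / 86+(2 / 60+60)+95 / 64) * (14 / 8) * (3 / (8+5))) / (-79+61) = 124046914943 / 105507717120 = 1.18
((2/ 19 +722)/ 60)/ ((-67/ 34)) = -23324/ 3819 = -6.11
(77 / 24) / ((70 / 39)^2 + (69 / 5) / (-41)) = 8002995 / 7196408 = 1.11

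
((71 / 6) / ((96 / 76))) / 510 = 1349 / 73440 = 0.02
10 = 10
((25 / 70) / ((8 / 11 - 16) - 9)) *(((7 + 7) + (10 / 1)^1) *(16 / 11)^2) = -5120 / 6853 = -0.75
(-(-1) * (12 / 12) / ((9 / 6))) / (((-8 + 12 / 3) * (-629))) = 1 / 3774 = 0.00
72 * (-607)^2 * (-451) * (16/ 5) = -191428414848/ 5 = -38285682969.60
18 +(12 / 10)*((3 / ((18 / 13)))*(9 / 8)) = 837 / 40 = 20.92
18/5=3.60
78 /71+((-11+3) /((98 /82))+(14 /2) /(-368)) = -7187841 /1280272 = -5.61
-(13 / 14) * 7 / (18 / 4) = -13 / 9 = -1.44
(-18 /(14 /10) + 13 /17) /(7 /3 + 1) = -4317 /1190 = -3.63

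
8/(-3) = -8/3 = -2.67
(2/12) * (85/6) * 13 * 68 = 18785/9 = 2087.22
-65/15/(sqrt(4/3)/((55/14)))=-715 * sqrt(3)/84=-14.74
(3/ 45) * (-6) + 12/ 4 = 13/ 5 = 2.60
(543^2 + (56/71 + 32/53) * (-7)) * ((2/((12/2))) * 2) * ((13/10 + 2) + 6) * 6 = 10968020.19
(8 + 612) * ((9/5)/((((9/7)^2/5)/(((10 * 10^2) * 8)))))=243040000/9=27004444.44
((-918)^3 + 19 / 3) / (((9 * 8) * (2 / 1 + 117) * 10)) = -2320861877 / 257040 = -9029.19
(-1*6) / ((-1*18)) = 1 / 3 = 0.33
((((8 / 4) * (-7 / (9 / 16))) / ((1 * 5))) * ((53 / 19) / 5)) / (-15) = 0.19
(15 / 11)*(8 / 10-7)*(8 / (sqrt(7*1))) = -744*sqrt(7) / 77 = -25.56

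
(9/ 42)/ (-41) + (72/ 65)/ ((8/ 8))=41133/ 37310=1.10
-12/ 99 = -4/ 33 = -0.12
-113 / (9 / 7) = -791 / 9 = -87.89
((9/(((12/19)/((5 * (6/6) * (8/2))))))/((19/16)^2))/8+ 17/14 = 7043/266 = 26.48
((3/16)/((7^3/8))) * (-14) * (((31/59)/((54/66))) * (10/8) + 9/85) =-164041/2948820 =-0.06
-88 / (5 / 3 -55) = 33 / 20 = 1.65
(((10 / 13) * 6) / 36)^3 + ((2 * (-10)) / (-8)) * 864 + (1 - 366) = 1795.00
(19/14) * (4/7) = 38/49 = 0.78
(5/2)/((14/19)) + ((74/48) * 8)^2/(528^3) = 31463571823/9273470976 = 3.39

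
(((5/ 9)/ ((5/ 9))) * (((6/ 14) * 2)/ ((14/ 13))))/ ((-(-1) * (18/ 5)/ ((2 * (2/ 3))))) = 130/ 441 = 0.29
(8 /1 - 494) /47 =-486 /47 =-10.34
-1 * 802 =-802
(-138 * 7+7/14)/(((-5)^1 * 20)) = 1931/200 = 9.66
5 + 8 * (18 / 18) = 13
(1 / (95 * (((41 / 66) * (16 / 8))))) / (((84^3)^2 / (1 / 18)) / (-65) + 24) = -143 / 1641966999368104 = -0.00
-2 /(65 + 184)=-2 /249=-0.01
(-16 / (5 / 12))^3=-56623.10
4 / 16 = 1 / 4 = 0.25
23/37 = 0.62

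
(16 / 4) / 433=4 / 433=0.01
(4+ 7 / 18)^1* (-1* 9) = -79 / 2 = -39.50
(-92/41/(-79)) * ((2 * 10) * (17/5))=6256/3239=1.93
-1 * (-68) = 68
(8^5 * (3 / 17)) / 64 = 1536 / 17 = 90.35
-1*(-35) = 35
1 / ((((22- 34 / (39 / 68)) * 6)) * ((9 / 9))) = -13 / 2908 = -0.00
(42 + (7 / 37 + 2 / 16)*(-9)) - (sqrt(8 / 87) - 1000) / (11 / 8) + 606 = 4468681 / 3256 - 16*sqrt(174) / 957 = 1372.22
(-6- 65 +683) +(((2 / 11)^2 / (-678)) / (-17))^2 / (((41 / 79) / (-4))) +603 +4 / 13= 314978880873890279 / 259176242253357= 1215.31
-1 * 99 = -99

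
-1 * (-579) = 579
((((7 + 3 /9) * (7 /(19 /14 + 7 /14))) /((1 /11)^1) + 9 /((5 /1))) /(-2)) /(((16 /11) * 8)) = -656051 /49920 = -13.14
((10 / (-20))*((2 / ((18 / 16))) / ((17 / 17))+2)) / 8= -17 / 72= -0.24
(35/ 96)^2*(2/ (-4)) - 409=-7539913/ 18432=-409.07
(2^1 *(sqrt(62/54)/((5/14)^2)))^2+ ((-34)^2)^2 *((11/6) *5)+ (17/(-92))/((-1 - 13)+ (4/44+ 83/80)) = 53854702818254764/4396291875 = 12250028.97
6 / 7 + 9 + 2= 83 / 7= 11.86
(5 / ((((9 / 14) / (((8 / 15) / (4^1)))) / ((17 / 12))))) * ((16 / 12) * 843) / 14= 9554 / 81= 117.95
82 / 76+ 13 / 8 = 411 / 152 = 2.70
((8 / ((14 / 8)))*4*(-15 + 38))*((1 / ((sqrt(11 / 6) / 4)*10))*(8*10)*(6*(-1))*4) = -238550.47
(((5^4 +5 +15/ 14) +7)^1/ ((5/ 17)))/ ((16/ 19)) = 2885359/ 1120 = 2576.21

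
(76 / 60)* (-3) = -19 / 5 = -3.80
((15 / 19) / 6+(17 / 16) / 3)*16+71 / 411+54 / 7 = 285322 / 18221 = 15.66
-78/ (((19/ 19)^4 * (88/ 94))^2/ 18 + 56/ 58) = -1729647/ 22490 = -76.91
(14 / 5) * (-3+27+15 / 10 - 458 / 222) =65.62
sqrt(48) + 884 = 4 * sqrt(3) + 884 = 890.93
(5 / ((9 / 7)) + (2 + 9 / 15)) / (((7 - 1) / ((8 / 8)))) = 146 / 135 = 1.08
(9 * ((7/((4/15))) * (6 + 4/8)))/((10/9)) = 22113/16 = 1382.06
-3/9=-1/3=-0.33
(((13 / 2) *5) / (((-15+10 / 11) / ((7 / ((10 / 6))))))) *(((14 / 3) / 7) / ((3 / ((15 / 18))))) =-1001 / 558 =-1.79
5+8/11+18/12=159/22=7.23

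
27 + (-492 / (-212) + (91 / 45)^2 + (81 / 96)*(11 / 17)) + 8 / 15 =2013658277 / 58384800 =34.49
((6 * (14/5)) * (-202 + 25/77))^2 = 34725577104/3025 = 11479529.62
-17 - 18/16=-145/8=-18.12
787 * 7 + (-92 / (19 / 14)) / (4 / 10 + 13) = 7006517 / 1273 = 5503.94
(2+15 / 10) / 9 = 7 / 18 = 0.39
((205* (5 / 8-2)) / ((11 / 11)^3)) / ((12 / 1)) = -2255 / 96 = -23.49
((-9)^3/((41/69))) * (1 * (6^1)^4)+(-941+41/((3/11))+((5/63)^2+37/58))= -1590792.36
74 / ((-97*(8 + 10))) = -37 / 873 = -0.04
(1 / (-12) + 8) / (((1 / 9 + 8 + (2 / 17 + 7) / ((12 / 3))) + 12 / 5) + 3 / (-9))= 24225 / 36589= 0.66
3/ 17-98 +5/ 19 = -31512/ 323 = -97.56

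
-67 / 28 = -2.39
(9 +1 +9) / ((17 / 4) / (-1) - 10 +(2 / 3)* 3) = -76 / 49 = -1.55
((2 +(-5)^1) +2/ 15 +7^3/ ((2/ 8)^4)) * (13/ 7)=17122001/ 105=163066.68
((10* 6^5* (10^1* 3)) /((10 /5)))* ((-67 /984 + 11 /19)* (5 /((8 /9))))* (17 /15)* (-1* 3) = -8877415725 /779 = -11395912.36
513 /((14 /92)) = 23598 /7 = 3371.14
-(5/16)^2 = -25/256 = -0.10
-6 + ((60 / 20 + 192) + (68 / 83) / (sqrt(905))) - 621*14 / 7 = -1053 + 68*sqrt(905) / 75115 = -1052.97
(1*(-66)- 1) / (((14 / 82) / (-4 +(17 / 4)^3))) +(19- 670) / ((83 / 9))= -1064425489 / 37184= -28625.90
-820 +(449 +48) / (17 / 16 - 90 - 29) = -1555292 / 1887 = -824.21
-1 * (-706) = 706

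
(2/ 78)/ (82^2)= 1/ 262236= 0.00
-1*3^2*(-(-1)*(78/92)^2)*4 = -13689/529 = -25.88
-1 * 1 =-1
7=7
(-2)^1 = -2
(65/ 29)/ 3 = 65/ 87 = 0.75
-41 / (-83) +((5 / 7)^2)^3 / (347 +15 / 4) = 6772710927 / 13700108401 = 0.49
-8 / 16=-1 / 2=-0.50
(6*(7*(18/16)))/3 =63/4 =15.75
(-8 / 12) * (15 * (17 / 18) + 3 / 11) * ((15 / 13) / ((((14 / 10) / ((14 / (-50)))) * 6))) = 953 / 2574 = 0.37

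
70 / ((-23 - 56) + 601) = 35 / 261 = 0.13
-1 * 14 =-14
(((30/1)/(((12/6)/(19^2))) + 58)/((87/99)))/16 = 180609/464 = 389.24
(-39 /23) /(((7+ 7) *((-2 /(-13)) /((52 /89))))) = -6591 /14329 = -0.46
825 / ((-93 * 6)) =-275 / 186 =-1.48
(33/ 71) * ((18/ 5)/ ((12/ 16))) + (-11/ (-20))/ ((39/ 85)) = 189937/ 55380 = 3.43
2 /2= 1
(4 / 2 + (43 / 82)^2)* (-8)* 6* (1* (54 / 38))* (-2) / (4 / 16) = 39649824 / 31939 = 1241.42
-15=-15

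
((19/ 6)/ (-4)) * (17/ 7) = -323/ 168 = -1.92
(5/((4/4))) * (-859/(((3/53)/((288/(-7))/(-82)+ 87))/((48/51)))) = -30488521360/4879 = -6248928.34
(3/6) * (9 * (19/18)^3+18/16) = 1897/324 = 5.85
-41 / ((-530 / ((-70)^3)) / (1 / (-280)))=10045 / 106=94.76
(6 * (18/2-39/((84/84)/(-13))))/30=516/5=103.20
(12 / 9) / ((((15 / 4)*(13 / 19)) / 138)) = 71.71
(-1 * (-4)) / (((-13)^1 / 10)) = -40 / 13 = -3.08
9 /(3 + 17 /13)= 117 /56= 2.09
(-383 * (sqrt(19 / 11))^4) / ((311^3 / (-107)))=14794141 / 3639707951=0.00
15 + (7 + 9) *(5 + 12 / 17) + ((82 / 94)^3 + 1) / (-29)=5437700021 / 51184739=106.24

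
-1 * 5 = -5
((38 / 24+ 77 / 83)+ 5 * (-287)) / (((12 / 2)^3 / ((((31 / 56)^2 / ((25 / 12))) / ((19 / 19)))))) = -1371115399 / 1405555200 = -0.98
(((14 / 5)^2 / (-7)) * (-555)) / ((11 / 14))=43512 / 55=791.13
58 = 58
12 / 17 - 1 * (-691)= 11759 / 17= 691.71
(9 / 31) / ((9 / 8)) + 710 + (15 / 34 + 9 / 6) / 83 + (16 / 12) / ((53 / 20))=4943378219 / 6954819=710.78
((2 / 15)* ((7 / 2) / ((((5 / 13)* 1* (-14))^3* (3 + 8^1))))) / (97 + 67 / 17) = -2873 / 1067220000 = -0.00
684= 684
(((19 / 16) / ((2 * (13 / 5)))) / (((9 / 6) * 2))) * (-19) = -1805 / 1248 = -1.45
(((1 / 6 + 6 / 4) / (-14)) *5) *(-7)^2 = -175 / 6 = -29.17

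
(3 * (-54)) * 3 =-486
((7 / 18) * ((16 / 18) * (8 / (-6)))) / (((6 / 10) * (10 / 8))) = -448 / 729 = -0.61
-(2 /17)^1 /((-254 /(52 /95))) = 52 /205105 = 0.00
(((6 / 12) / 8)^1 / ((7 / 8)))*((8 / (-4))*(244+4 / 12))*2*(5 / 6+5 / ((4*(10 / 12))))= -1466 / 9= -162.89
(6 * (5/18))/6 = 5/18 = 0.28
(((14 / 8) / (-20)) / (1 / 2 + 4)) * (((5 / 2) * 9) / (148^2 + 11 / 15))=-105 / 5257136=-0.00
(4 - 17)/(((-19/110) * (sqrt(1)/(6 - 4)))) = 2860/19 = 150.53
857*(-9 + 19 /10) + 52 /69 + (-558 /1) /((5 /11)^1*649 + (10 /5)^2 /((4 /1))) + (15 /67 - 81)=-21096088039 /3421020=-6166.61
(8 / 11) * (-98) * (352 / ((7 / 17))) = -60928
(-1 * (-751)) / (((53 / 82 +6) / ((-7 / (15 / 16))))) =-6897184 / 8175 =-843.69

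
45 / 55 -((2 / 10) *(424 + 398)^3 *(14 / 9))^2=-8210973355956290079 / 275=-29858084930750145.74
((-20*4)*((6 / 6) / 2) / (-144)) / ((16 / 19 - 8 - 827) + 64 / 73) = -6935 / 20803698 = -0.00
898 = 898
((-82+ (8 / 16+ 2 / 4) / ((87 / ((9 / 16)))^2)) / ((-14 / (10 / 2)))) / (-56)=-88271315 / 168792064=-0.52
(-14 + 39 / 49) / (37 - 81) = 647 / 2156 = 0.30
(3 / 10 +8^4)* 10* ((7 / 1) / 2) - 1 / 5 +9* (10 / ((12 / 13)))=717339 / 5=143467.80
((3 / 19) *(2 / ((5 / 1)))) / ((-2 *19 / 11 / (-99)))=3267 / 1805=1.81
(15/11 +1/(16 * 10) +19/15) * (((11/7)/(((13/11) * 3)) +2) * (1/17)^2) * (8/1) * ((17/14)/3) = 9285307/128648520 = 0.07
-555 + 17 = -538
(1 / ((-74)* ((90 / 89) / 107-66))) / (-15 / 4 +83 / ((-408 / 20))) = -161891 / 6181113070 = -0.00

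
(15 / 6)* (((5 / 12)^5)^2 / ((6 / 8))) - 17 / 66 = -262611688577 / 1021636509696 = -0.26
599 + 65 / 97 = 58168 / 97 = 599.67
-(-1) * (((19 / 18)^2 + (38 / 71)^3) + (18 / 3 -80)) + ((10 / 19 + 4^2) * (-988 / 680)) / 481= -72.78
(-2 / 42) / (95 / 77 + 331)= -11 / 76746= -0.00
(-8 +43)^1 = 35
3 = 3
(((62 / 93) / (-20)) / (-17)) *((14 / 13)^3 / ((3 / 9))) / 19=1372 / 3548155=0.00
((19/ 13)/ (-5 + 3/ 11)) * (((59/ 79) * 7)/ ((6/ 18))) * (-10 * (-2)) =-1294755/ 13351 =-96.98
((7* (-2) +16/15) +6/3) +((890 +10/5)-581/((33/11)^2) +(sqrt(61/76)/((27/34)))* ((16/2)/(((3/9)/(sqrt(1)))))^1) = 136* sqrt(1159)/171 +36743/45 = 843.59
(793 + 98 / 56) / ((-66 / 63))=-758.62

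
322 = 322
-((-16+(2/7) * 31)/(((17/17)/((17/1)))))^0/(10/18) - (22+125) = -744/5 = -148.80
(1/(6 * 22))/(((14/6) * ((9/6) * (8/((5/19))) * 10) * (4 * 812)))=1/456175104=0.00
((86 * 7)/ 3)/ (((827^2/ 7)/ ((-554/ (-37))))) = 2334556/ 75916119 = 0.03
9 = 9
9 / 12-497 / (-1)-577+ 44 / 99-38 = -4205 / 36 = -116.81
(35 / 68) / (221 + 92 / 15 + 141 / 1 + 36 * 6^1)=525 / 595816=0.00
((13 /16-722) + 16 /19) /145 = -4.97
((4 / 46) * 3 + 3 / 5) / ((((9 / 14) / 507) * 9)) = 26026 / 345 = 75.44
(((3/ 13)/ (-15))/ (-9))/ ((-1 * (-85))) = 0.00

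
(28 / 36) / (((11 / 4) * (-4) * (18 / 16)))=-56 / 891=-0.06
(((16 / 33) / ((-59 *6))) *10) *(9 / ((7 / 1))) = -80 / 4543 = -0.02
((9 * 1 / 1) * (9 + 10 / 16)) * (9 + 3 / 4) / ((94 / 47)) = 27027 / 64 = 422.30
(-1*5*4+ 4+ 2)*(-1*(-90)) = -1260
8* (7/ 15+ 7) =59.73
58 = 58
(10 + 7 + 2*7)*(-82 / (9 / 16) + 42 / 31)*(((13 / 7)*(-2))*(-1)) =-1047644 / 63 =-16629.27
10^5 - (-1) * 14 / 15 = 1500014 / 15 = 100000.93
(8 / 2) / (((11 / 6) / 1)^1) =24 / 11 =2.18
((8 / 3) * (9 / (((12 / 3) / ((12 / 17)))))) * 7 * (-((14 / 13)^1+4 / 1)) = -33264 / 221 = -150.52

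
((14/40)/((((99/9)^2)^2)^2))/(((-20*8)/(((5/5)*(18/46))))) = -63/15776813641600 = -0.00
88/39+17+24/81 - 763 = -260950/351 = -743.45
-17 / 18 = -0.94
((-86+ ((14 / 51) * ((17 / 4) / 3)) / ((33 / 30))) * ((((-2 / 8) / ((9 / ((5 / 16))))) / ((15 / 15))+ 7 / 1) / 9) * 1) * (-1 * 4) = 34144933 / 128304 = 266.13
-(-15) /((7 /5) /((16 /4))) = 300 /7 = 42.86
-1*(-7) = 7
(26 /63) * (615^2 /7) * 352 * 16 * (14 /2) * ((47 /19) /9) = 289228825600 /1197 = 241628091.56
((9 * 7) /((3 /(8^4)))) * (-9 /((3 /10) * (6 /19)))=-8171520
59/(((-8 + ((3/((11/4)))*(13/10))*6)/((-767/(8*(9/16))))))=-19753.29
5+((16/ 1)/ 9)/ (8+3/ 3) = 421/ 81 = 5.20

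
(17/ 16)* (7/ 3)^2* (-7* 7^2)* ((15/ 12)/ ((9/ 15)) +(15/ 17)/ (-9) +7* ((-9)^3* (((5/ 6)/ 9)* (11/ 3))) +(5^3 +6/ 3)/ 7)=1957028689/ 576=3397619.25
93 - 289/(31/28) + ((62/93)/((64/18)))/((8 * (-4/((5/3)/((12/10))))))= -16002823/95232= -168.04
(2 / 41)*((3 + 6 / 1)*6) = 108 / 41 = 2.63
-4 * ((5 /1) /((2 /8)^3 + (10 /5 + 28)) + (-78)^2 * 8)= -373996928 /1921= -194688.67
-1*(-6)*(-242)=-1452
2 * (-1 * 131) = -262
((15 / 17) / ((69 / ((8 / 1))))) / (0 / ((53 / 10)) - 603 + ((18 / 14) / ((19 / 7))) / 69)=-190 / 1119909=-0.00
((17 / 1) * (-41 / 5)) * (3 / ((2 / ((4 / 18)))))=-697 / 15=-46.47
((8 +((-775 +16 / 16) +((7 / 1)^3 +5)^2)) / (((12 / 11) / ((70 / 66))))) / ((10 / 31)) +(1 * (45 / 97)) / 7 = 8865482587 / 24444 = 362685.43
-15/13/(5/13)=-3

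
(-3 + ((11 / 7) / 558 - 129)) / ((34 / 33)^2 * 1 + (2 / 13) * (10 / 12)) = -811008913 / 7309862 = -110.95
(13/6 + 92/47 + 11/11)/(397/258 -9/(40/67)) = -1242700/3282809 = -0.38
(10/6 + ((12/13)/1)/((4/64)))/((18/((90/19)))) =3205/741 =4.33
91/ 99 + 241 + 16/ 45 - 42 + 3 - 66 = 67951/ 495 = 137.27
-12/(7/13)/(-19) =156/133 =1.17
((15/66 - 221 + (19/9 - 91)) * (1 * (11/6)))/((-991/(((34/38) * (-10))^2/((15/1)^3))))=932603/68631705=0.01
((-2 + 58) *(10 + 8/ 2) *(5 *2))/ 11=7840/ 11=712.73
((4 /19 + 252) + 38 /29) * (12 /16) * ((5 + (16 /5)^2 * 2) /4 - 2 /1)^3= 184067571309 /11600000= 15867.89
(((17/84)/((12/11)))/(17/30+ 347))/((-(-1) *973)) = 935/1704439128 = 0.00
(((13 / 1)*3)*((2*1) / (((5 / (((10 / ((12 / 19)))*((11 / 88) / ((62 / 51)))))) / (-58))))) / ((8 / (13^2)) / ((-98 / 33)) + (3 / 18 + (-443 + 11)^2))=-9075470859 / 1149803336572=-0.01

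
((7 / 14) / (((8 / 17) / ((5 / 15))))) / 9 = 17 / 432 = 0.04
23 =23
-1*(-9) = 9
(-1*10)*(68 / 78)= -340 / 39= -8.72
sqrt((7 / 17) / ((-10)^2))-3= -3 +sqrt(119) / 170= -2.94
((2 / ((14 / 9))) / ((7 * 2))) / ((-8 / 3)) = -27 / 784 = -0.03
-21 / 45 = -7 / 15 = -0.47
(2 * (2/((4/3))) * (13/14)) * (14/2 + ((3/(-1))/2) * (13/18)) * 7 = 923/8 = 115.38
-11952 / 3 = -3984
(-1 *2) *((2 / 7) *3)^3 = -432 / 343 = -1.26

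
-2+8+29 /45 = 299 /45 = 6.64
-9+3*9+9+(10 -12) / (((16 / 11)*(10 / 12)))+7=647 / 20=32.35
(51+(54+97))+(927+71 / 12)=13619 / 12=1134.92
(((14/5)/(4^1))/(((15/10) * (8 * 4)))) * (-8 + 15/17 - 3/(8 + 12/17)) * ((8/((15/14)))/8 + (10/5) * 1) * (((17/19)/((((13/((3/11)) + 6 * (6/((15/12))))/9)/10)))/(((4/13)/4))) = -56381325/12901456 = -4.37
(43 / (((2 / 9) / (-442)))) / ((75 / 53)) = -1510977 / 25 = -60439.08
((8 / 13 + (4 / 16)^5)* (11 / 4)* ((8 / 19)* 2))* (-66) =-2978415 / 31616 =-94.21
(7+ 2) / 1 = 9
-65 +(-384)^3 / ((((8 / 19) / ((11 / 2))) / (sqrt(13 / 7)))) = -739639296 * sqrt(91) / 7 -65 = -1007958521.23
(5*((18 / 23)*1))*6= 540 / 23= 23.48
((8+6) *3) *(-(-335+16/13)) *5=911190/13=70091.54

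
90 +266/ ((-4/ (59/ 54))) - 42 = -2663/ 108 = -24.66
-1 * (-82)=82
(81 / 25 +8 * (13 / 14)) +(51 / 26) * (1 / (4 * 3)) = 197143 / 18200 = 10.83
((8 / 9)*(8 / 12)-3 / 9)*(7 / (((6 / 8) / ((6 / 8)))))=49 / 27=1.81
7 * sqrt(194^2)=1358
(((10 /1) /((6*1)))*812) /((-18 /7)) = -14210 /27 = -526.30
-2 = -2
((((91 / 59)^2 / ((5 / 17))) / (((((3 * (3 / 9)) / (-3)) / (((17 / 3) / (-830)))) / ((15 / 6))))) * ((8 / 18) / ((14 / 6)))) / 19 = 341887 / 82343055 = 0.00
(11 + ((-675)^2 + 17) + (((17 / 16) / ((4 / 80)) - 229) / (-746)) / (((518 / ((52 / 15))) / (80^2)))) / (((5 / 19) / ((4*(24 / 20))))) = 20073312291096 / 2415175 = 8311328.29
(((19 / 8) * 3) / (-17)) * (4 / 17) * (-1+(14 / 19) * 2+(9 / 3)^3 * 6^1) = -16.02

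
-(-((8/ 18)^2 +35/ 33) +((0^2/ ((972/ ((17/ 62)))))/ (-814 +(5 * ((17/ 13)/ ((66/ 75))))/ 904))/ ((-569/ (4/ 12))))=1121/ 891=1.26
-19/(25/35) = -133/5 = -26.60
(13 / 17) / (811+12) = 13 / 13991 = 0.00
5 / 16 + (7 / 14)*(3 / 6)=9 / 16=0.56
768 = 768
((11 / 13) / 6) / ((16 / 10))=55 / 624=0.09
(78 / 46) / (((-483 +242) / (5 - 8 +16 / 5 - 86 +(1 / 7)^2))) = 819624 / 1358035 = 0.60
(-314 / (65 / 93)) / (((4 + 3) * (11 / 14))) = -58404 / 715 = -81.68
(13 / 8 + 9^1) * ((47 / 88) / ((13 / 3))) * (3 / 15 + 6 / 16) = 0.75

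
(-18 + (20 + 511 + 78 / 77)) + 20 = 41119 / 77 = 534.01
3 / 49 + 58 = 2845 / 49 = 58.06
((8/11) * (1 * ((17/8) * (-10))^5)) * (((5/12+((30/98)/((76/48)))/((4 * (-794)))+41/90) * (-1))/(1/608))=51491335070245625/30813552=1671061326.21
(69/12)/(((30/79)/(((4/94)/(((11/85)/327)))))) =3366901/2068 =1628.10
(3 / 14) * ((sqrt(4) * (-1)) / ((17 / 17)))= -3 / 7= -0.43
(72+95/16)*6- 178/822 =1536839/3288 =467.41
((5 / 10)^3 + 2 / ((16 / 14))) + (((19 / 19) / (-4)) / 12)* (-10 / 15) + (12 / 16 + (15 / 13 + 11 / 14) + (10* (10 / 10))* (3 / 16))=42283 / 6552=6.45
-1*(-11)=11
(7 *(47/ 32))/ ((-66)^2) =329/ 139392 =0.00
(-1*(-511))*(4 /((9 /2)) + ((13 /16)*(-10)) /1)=-266231 /72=-3697.65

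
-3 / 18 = -1 / 6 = -0.17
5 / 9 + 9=86 / 9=9.56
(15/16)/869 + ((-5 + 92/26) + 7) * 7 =38.77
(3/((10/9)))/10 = 0.27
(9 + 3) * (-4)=-48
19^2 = 361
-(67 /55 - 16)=813 /55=14.78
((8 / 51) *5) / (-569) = -40 / 29019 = -0.00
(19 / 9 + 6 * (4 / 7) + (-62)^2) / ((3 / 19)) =4607899 / 189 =24380.42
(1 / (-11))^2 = 0.01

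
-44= -44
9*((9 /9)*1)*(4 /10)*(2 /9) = 4 /5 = 0.80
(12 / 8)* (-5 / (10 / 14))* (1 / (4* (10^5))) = -21 / 800000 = -0.00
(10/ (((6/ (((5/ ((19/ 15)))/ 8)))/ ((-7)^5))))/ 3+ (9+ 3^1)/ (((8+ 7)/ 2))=-10500727/ 2280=-4605.58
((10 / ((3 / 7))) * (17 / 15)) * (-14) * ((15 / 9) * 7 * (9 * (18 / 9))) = -233240 / 3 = -77746.67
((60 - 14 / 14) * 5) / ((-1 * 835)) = -59 / 167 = -0.35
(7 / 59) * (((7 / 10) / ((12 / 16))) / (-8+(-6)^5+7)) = -0.00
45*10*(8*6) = 21600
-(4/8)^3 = -1/8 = -0.12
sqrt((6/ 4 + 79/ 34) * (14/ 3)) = sqrt(46410)/ 51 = 4.22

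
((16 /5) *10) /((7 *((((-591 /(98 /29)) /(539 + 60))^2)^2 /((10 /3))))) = 542829611649025756160 /258858940828179123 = 2097.01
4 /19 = 0.21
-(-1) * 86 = 86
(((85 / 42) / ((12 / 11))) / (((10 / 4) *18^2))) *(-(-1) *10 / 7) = 935 / 285768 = 0.00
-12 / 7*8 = -96 / 7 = -13.71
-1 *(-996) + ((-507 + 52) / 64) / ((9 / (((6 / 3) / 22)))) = 6310201 / 6336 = 995.93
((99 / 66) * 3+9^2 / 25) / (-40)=-0.19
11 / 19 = 0.58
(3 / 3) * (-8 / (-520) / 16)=1 / 1040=0.00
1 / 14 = 0.07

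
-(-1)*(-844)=-844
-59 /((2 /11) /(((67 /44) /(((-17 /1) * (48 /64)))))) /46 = 3953 /4692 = 0.84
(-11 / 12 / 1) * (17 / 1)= -187 / 12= -15.58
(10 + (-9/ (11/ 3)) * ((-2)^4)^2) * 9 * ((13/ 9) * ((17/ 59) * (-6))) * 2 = 18038904/ 649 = 27794.92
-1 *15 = -15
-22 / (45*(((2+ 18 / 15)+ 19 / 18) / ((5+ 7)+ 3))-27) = 660 / 427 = 1.55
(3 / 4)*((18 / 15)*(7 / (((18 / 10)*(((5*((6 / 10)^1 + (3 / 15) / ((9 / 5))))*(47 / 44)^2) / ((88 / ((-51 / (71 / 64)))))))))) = -1984521 / 1201696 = -1.65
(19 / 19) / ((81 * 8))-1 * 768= -497663 / 648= -768.00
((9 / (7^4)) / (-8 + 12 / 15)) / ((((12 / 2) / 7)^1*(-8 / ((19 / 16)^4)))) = 651605 / 4315938816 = 0.00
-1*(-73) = 73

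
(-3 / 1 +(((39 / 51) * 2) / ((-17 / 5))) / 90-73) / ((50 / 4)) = -395378 / 65025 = -6.08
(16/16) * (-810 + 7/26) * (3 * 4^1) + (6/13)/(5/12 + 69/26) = -60505386/6227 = -9716.62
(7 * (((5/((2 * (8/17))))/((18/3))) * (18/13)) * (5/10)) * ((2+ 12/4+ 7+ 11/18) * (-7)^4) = 324291065/2496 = 129924.30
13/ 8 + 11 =101/ 8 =12.62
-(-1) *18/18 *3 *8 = 24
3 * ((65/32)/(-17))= -195/544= -0.36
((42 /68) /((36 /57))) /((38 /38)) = 133 /136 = 0.98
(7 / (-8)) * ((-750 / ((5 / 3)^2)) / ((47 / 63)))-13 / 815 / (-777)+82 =398.68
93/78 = 31/26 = 1.19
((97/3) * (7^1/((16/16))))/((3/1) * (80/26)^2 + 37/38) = 4360538/565959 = 7.70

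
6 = 6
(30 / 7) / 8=0.54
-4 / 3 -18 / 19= -2.28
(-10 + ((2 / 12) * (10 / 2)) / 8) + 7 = -139 / 48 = -2.90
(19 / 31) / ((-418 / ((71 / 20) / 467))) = -71 / 6369880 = -0.00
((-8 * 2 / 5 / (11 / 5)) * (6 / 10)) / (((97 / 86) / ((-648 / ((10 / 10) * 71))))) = 2674944 / 378785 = 7.06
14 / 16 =7 / 8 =0.88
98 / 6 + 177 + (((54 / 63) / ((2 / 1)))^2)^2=1392823 / 7203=193.37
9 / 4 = 2.25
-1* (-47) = 47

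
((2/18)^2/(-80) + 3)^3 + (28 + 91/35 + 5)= 62.60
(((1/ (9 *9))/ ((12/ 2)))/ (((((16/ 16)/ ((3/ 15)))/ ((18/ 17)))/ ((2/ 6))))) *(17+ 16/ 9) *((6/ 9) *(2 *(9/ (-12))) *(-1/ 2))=169/ 123930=0.00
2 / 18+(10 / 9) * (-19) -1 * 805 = -826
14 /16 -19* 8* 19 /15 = -22999 /120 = -191.66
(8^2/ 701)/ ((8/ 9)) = 72/ 701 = 0.10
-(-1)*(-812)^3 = -535387328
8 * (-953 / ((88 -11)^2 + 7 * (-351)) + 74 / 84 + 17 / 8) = 28451 / 1302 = 21.85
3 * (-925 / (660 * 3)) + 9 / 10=-0.50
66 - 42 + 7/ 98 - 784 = -10639/ 14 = -759.93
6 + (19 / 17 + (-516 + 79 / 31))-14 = -274216 / 527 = -520.33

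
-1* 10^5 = -100000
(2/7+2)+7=65/7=9.29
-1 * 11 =-11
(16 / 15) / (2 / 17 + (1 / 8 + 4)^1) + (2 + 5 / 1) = 62761 / 8655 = 7.25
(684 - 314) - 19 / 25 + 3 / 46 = 424701 / 1150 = 369.31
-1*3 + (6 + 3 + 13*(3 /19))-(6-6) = 8.05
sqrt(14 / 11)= sqrt(154) / 11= 1.13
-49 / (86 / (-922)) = 22589 / 43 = 525.33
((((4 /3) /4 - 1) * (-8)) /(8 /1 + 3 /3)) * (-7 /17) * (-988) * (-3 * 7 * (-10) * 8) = 405015.42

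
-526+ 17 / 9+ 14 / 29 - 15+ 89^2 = 1926799 / 261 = 7382.37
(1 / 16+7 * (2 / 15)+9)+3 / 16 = 611 / 60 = 10.18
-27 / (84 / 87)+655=17557 / 28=627.04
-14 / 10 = -1.40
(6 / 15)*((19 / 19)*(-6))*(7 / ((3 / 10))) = -56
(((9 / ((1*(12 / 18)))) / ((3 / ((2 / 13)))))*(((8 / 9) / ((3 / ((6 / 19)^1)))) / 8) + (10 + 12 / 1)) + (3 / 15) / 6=163327 / 7410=22.04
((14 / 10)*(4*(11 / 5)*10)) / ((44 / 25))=70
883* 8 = 7064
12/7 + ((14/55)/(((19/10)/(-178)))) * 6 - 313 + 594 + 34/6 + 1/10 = 6381589/43890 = 145.40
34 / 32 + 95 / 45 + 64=67.17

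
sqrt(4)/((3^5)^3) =0.00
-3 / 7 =-0.43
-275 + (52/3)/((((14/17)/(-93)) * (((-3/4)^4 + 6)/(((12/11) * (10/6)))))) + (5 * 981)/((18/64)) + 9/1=2068163326/124509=16610.55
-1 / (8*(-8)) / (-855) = -1 / 54720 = -0.00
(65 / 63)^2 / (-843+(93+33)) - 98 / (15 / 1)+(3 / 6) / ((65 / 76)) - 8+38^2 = 1430.05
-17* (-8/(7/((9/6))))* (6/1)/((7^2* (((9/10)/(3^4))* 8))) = 13770/343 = 40.15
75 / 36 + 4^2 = 217 / 12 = 18.08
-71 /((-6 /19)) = 1349 /6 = 224.83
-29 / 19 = -1.53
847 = 847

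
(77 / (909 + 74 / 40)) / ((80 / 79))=6083 / 72868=0.08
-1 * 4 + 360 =356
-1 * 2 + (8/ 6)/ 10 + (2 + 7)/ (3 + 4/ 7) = 0.65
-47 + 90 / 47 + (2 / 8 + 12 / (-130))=-549013 / 12220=-44.93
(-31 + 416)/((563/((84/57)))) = 10780/10697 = 1.01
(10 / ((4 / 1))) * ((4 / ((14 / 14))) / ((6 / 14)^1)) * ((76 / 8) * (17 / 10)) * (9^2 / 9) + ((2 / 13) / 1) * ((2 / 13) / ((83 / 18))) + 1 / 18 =428160796 / 126243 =3391.56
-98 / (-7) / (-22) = -7 / 11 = -0.64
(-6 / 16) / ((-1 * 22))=3 / 176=0.02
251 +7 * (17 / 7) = 268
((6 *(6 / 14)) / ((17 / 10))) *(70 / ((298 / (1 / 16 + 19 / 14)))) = 35775 / 70924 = 0.50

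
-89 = -89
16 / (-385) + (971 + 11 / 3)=1125692 / 1155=974.63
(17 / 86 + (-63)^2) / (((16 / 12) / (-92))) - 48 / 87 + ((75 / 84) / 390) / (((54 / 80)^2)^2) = -273875.18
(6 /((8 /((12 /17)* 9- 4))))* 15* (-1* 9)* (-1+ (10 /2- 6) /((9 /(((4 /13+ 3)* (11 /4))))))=211725 /442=479.02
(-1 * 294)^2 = 86436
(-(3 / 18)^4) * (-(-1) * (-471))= 157 / 432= 0.36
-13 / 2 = -6.50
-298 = -298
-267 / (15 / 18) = -1602 / 5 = -320.40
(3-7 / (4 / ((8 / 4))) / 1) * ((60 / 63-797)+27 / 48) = 267283 / 672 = 397.74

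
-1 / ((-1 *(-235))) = -1 / 235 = -0.00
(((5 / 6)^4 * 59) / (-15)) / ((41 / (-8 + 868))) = -1585625 / 39852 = -39.79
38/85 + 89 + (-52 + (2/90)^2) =1289132/34425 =37.45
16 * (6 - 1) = 80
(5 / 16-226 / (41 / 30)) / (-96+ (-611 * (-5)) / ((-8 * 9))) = 974475 / 817294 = 1.19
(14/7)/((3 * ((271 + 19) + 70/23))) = 23/10110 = 0.00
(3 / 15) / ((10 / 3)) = 0.06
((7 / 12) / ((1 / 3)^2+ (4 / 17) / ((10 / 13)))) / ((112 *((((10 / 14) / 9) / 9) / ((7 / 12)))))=67473 / 81664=0.83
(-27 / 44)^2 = 729 / 1936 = 0.38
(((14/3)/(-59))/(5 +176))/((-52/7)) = 49/832962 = 0.00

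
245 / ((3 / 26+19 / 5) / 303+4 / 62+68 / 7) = 2094169350 / 83696033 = 25.02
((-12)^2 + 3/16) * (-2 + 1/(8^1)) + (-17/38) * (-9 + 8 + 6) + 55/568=-47051665/172672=-272.49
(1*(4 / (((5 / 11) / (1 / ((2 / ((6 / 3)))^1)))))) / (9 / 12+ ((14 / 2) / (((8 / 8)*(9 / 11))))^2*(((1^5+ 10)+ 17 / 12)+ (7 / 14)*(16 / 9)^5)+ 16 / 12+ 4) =420901272 / 74846938325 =0.01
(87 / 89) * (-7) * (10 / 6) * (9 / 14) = -1305 / 178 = -7.33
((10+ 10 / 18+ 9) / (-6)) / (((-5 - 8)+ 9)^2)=-11 / 54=-0.20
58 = 58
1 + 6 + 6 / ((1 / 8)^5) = 196615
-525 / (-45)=35 / 3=11.67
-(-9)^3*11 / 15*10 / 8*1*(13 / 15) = 11583 / 20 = 579.15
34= 34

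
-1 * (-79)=79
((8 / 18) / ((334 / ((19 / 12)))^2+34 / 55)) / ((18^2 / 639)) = 1409705 / 71566399314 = 0.00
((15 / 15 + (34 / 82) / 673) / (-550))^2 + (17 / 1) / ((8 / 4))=323583926827 / 38068682450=8.50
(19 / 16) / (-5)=-19 / 80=-0.24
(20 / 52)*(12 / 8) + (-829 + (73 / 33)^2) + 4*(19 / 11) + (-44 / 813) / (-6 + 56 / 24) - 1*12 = -828.61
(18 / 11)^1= 18 / 11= 1.64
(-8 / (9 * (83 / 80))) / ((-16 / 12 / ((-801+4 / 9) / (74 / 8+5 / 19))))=-87612800 / 1620243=-54.07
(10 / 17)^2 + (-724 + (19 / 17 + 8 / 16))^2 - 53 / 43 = 25939392935 / 49708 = 521835.38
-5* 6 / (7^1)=-30 / 7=-4.29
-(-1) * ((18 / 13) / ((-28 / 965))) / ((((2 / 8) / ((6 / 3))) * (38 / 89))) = -1545930 / 1729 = -894.12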